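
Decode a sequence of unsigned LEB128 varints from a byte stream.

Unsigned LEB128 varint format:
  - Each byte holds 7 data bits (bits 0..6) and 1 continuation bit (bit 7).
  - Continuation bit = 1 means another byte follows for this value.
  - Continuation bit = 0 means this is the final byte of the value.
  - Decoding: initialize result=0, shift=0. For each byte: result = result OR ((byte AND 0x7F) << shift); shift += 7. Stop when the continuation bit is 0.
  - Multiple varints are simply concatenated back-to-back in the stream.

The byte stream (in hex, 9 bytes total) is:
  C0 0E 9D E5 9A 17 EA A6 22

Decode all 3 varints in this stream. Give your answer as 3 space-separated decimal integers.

  byte[0]=0xC0 cont=1 payload=0x40=64: acc |= 64<<0 -> acc=64 shift=7
  byte[1]=0x0E cont=0 payload=0x0E=14: acc |= 14<<7 -> acc=1856 shift=14 [end]
Varint 1: bytes[0:2] = C0 0E -> value 1856 (2 byte(s))
  byte[2]=0x9D cont=1 payload=0x1D=29: acc |= 29<<0 -> acc=29 shift=7
  byte[3]=0xE5 cont=1 payload=0x65=101: acc |= 101<<7 -> acc=12957 shift=14
  byte[4]=0x9A cont=1 payload=0x1A=26: acc |= 26<<14 -> acc=438941 shift=21
  byte[5]=0x17 cont=0 payload=0x17=23: acc |= 23<<21 -> acc=48673437 shift=28 [end]
Varint 2: bytes[2:6] = 9D E5 9A 17 -> value 48673437 (4 byte(s))
  byte[6]=0xEA cont=1 payload=0x6A=106: acc |= 106<<0 -> acc=106 shift=7
  byte[7]=0xA6 cont=1 payload=0x26=38: acc |= 38<<7 -> acc=4970 shift=14
  byte[8]=0x22 cont=0 payload=0x22=34: acc |= 34<<14 -> acc=562026 shift=21 [end]
Varint 3: bytes[6:9] = EA A6 22 -> value 562026 (3 byte(s))

Answer: 1856 48673437 562026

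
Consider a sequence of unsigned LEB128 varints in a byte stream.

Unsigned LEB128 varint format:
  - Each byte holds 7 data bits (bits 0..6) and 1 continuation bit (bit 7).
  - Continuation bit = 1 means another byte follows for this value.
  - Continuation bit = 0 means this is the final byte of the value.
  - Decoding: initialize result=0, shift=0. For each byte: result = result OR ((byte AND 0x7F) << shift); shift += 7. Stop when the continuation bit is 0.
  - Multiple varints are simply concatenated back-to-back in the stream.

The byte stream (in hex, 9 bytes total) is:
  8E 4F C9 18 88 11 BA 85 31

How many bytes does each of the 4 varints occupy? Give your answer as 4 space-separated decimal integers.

Answer: 2 2 2 3

Derivation:
  byte[0]=0x8E cont=1 payload=0x0E=14: acc |= 14<<0 -> acc=14 shift=7
  byte[1]=0x4F cont=0 payload=0x4F=79: acc |= 79<<7 -> acc=10126 shift=14 [end]
Varint 1: bytes[0:2] = 8E 4F -> value 10126 (2 byte(s))
  byte[2]=0xC9 cont=1 payload=0x49=73: acc |= 73<<0 -> acc=73 shift=7
  byte[3]=0x18 cont=0 payload=0x18=24: acc |= 24<<7 -> acc=3145 shift=14 [end]
Varint 2: bytes[2:4] = C9 18 -> value 3145 (2 byte(s))
  byte[4]=0x88 cont=1 payload=0x08=8: acc |= 8<<0 -> acc=8 shift=7
  byte[5]=0x11 cont=0 payload=0x11=17: acc |= 17<<7 -> acc=2184 shift=14 [end]
Varint 3: bytes[4:6] = 88 11 -> value 2184 (2 byte(s))
  byte[6]=0xBA cont=1 payload=0x3A=58: acc |= 58<<0 -> acc=58 shift=7
  byte[7]=0x85 cont=1 payload=0x05=5: acc |= 5<<7 -> acc=698 shift=14
  byte[8]=0x31 cont=0 payload=0x31=49: acc |= 49<<14 -> acc=803514 shift=21 [end]
Varint 4: bytes[6:9] = BA 85 31 -> value 803514 (3 byte(s))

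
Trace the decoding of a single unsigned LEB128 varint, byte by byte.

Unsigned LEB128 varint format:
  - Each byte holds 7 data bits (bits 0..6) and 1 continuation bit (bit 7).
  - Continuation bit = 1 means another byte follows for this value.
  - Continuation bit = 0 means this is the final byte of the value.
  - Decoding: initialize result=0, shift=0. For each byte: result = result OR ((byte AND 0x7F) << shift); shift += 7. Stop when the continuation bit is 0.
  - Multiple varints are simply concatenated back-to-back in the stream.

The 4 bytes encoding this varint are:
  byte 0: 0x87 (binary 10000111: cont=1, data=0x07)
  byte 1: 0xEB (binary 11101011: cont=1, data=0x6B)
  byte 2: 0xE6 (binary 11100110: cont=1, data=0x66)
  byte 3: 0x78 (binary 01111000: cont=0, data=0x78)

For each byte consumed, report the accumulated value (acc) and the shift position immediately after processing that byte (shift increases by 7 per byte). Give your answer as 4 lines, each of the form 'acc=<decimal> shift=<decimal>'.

byte 0=0x87: payload=0x07=7, contrib = 7<<0 = 7; acc -> 7, shift -> 7
byte 1=0xEB: payload=0x6B=107, contrib = 107<<7 = 13696; acc -> 13703, shift -> 14
byte 2=0xE6: payload=0x66=102, contrib = 102<<14 = 1671168; acc -> 1684871, shift -> 21
byte 3=0x78: payload=0x78=120, contrib = 120<<21 = 251658240; acc -> 253343111, shift -> 28

Answer: acc=7 shift=7
acc=13703 shift=14
acc=1684871 shift=21
acc=253343111 shift=28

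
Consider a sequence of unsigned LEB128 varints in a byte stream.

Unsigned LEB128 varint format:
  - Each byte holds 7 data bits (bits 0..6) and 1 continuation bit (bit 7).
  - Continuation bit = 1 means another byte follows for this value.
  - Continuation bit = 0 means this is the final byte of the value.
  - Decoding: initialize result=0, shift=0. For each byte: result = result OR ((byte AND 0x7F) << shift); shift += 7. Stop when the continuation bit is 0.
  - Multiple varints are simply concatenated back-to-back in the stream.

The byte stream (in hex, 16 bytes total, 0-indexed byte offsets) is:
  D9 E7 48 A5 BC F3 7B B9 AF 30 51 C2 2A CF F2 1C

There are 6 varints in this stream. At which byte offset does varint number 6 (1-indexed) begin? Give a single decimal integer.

Answer: 13

Derivation:
  byte[0]=0xD9 cont=1 payload=0x59=89: acc |= 89<<0 -> acc=89 shift=7
  byte[1]=0xE7 cont=1 payload=0x67=103: acc |= 103<<7 -> acc=13273 shift=14
  byte[2]=0x48 cont=0 payload=0x48=72: acc |= 72<<14 -> acc=1192921 shift=21 [end]
Varint 1: bytes[0:3] = D9 E7 48 -> value 1192921 (3 byte(s))
  byte[3]=0xA5 cont=1 payload=0x25=37: acc |= 37<<0 -> acc=37 shift=7
  byte[4]=0xBC cont=1 payload=0x3C=60: acc |= 60<<7 -> acc=7717 shift=14
  byte[5]=0xF3 cont=1 payload=0x73=115: acc |= 115<<14 -> acc=1891877 shift=21
  byte[6]=0x7B cont=0 payload=0x7B=123: acc |= 123<<21 -> acc=259841573 shift=28 [end]
Varint 2: bytes[3:7] = A5 BC F3 7B -> value 259841573 (4 byte(s))
  byte[7]=0xB9 cont=1 payload=0x39=57: acc |= 57<<0 -> acc=57 shift=7
  byte[8]=0xAF cont=1 payload=0x2F=47: acc |= 47<<7 -> acc=6073 shift=14
  byte[9]=0x30 cont=0 payload=0x30=48: acc |= 48<<14 -> acc=792505 shift=21 [end]
Varint 3: bytes[7:10] = B9 AF 30 -> value 792505 (3 byte(s))
  byte[10]=0x51 cont=0 payload=0x51=81: acc |= 81<<0 -> acc=81 shift=7 [end]
Varint 4: bytes[10:11] = 51 -> value 81 (1 byte(s))
  byte[11]=0xC2 cont=1 payload=0x42=66: acc |= 66<<0 -> acc=66 shift=7
  byte[12]=0x2A cont=0 payload=0x2A=42: acc |= 42<<7 -> acc=5442 shift=14 [end]
Varint 5: bytes[11:13] = C2 2A -> value 5442 (2 byte(s))
  byte[13]=0xCF cont=1 payload=0x4F=79: acc |= 79<<0 -> acc=79 shift=7
  byte[14]=0xF2 cont=1 payload=0x72=114: acc |= 114<<7 -> acc=14671 shift=14
  byte[15]=0x1C cont=0 payload=0x1C=28: acc |= 28<<14 -> acc=473423 shift=21 [end]
Varint 6: bytes[13:16] = CF F2 1C -> value 473423 (3 byte(s))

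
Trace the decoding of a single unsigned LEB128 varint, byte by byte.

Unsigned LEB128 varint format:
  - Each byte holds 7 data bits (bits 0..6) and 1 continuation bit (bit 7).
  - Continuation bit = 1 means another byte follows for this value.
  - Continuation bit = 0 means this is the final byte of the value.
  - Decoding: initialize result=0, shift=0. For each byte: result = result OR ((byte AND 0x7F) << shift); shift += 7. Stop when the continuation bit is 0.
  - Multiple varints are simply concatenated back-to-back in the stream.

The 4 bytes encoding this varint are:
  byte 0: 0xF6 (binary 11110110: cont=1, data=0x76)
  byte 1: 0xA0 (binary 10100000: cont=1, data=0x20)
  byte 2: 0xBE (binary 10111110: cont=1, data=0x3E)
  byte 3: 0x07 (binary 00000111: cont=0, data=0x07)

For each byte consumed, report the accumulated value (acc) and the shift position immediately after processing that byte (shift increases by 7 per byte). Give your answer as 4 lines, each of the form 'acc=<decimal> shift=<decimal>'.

Answer: acc=118 shift=7
acc=4214 shift=14
acc=1020022 shift=21
acc=15700086 shift=28

Derivation:
byte 0=0xF6: payload=0x76=118, contrib = 118<<0 = 118; acc -> 118, shift -> 7
byte 1=0xA0: payload=0x20=32, contrib = 32<<7 = 4096; acc -> 4214, shift -> 14
byte 2=0xBE: payload=0x3E=62, contrib = 62<<14 = 1015808; acc -> 1020022, shift -> 21
byte 3=0x07: payload=0x07=7, contrib = 7<<21 = 14680064; acc -> 15700086, shift -> 28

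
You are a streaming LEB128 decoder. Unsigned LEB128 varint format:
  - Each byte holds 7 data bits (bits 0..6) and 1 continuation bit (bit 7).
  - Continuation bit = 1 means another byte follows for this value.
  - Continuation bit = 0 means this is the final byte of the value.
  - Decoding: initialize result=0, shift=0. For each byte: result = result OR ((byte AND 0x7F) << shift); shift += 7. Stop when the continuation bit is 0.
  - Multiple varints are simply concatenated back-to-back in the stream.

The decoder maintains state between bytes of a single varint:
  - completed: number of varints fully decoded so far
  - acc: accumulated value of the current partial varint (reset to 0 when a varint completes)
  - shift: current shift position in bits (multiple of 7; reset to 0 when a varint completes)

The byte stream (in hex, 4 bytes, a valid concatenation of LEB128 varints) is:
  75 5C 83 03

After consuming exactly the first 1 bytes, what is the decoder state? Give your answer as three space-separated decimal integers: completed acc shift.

Answer: 1 0 0

Derivation:
byte[0]=0x75 cont=0 payload=0x75: varint #1 complete (value=117); reset -> completed=1 acc=0 shift=0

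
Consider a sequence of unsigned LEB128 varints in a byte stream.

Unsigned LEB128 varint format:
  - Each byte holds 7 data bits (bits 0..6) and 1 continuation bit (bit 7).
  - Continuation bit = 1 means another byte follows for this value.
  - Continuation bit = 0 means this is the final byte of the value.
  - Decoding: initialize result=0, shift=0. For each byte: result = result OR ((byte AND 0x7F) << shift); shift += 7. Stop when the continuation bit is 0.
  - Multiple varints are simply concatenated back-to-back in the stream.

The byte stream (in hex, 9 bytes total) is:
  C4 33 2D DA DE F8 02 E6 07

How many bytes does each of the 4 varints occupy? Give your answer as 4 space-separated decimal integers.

Answer: 2 1 4 2

Derivation:
  byte[0]=0xC4 cont=1 payload=0x44=68: acc |= 68<<0 -> acc=68 shift=7
  byte[1]=0x33 cont=0 payload=0x33=51: acc |= 51<<7 -> acc=6596 shift=14 [end]
Varint 1: bytes[0:2] = C4 33 -> value 6596 (2 byte(s))
  byte[2]=0x2D cont=0 payload=0x2D=45: acc |= 45<<0 -> acc=45 shift=7 [end]
Varint 2: bytes[2:3] = 2D -> value 45 (1 byte(s))
  byte[3]=0xDA cont=1 payload=0x5A=90: acc |= 90<<0 -> acc=90 shift=7
  byte[4]=0xDE cont=1 payload=0x5E=94: acc |= 94<<7 -> acc=12122 shift=14
  byte[5]=0xF8 cont=1 payload=0x78=120: acc |= 120<<14 -> acc=1978202 shift=21
  byte[6]=0x02 cont=0 payload=0x02=2: acc |= 2<<21 -> acc=6172506 shift=28 [end]
Varint 3: bytes[3:7] = DA DE F8 02 -> value 6172506 (4 byte(s))
  byte[7]=0xE6 cont=1 payload=0x66=102: acc |= 102<<0 -> acc=102 shift=7
  byte[8]=0x07 cont=0 payload=0x07=7: acc |= 7<<7 -> acc=998 shift=14 [end]
Varint 4: bytes[7:9] = E6 07 -> value 998 (2 byte(s))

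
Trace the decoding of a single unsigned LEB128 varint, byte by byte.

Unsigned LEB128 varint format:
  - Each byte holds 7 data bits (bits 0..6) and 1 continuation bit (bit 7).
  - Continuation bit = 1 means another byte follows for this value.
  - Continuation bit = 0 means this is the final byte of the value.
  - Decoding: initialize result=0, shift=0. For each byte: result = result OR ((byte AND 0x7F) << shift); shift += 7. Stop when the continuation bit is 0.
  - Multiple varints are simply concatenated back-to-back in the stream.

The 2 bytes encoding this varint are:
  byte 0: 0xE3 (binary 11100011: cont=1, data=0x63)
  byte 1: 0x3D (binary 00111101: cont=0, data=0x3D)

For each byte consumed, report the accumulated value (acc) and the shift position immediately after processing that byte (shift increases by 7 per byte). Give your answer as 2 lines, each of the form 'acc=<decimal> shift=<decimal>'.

byte 0=0xE3: payload=0x63=99, contrib = 99<<0 = 99; acc -> 99, shift -> 7
byte 1=0x3D: payload=0x3D=61, contrib = 61<<7 = 7808; acc -> 7907, shift -> 14

Answer: acc=99 shift=7
acc=7907 shift=14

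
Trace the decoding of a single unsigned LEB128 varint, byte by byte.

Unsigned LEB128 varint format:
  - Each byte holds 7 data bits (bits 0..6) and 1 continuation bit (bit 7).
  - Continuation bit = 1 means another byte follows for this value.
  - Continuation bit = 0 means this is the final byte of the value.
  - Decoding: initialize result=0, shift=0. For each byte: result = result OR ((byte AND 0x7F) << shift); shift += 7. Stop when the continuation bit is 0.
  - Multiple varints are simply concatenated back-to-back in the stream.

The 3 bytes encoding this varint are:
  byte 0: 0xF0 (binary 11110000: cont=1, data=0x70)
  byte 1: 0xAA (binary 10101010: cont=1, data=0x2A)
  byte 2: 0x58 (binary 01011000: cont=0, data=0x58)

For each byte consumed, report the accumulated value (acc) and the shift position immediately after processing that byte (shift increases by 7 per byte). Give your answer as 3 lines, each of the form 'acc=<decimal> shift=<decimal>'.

byte 0=0xF0: payload=0x70=112, contrib = 112<<0 = 112; acc -> 112, shift -> 7
byte 1=0xAA: payload=0x2A=42, contrib = 42<<7 = 5376; acc -> 5488, shift -> 14
byte 2=0x58: payload=0x58=88, contrib = 88<<14 = 1441792; acc -> 1447280, shift -> 21

Answer: acc=112 shift=7
acc=5488 shift=14
acc=1447280 shift=21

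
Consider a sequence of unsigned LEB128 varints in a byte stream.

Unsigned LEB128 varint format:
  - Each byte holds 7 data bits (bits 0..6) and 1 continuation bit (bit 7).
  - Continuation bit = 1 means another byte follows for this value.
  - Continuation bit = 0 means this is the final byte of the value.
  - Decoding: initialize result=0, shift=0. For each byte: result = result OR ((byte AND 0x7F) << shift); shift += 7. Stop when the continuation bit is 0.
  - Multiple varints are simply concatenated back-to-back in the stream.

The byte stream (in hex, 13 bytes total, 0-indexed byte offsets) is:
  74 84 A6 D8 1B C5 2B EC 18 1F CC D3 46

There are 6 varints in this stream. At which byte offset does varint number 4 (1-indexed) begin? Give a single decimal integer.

  byte[0]=0x74 cont=0 payload=0x74=116: acc |= 116<<0 -> acc=116 shift=7 [end]
Varint 1: bytes[0:1] = 74 -> value 116 (1 byte(s))
  byte[1]=0x84 cont=1 payload=0x04=4: acc |= 4<<0 -> acc=4 shift=7
  byte[2]=0xA6 cont=1 payload=0x26=38: acc |= 38<<7 -> acc=4868 shift=14
  byte[3]=0xD8 cont=1 payload=0x58=88: acc |= 88<<14 -> acc=1446660 shift=21
  byte[4]=0x1B cont=0 payload=0x1B=27: acc |= 27<<21 -> acc=58069764 shift=28 [end]
Varint 2: bytes[1:5] = 84 A6 D8 1B -> value 58069764 (4 byte(s))
  byte[5]=0xC5 cont=1 payload=0x45=69: acc |= 69<<0 -> acc=69 shift=7
  byte[6]=0x2B cont=0 payload=0x2B=43: acc |= 43<<7 -> acc=5573 shift=14 [end]
Varint 3: bytes[5:7] = C5 2B -> value 5573 (2 byte(s))
  byte[7]=0xEC cont=1 payload=0x6C=108: acc |= 108<<0 -> acc=108 shift=7
  byte[8]=0x18 cont=0 payload=0x18=24: acc |= 24<<7 -> acc=3180 shift=14 [end]
Varint 4: bytes[7:9] = EC 18 -> value 3180 (2 byte(s))
  byte[9]=0x1F cont=0 payload=0x1F=31: acc |= 31<<0 -> acc=31 shift=7 [end]
Varint 5: bytes[9:10] = 1F -> value 31 (1 byte(s))
  byte[10]=0xCC cont=1 payload=0x4C=76: acc |= 76<<0 -> acc=76 shift=7
  byte[11]=0xD3 cont=1 payload=0x53=83: acc |= 83<<7 -> acc=10700 shift=14
  byte[12]=0x46 cont=0 payload=0x46=70: acc |= 70<<14 -> acc=1157580 shift=21 [end]
Varint 6: bytes[10:13] = CC D3 46 -> value 1157580 (3 byte(s))

Answer: 7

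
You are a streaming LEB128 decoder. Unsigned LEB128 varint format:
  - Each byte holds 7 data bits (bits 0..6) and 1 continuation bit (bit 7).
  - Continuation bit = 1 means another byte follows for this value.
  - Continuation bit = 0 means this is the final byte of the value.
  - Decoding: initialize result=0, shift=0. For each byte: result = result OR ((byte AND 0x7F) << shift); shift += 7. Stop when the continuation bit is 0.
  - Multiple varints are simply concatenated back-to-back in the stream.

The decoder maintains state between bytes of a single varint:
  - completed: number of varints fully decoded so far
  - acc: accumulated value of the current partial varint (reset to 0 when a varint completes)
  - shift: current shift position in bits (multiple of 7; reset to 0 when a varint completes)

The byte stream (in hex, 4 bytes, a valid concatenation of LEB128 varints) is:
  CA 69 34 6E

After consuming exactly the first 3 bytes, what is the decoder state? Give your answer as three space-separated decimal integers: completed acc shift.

Answer: 2 0 0

Derivation:
byte[0]=0xCA cont=1 payload=0x4A: acc |= 74<<0 -> completed=0 acc=74 shift=7
byte[1]=0x69 cont=0 payload=0x69: varint #1 complete (value=13514); reset -> completed=1 acc=0 shift=0
byte[2]=0x34 cont=0 payload=0x34: varint #2 complete (value=52); reset -> completed=2 acc=0 shift=0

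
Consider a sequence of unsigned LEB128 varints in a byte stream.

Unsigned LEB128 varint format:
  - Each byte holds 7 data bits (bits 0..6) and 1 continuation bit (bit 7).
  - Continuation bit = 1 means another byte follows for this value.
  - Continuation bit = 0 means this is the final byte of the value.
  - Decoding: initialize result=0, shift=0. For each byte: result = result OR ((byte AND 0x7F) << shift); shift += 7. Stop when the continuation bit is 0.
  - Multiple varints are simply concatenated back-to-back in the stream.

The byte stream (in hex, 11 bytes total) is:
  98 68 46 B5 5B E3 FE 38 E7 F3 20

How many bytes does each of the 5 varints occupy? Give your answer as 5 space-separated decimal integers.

  byte[0]=0x98 cont=1 payload=0x18=24: acc |= 24<<0 -> acc=24 shift=7
  byte[1]=0x68 cont=0 payload=0x68=104: acc |= 104<<7 -> acc=13336 shift=14 [end]
Varint 1: bytes[0:2] = 98 68 -> value 13336 (2 byte(s))
  byte[2]=0x46 cont=0 payload=0x46=70: acc |= 70<<0 -> acc=70 shift=7 [end]
Varint 2: bytes[2:3] = 46 -> value 70 (1 byte(s))
  byte[3]=0xB5 cont=1 payload=0x35=53: acc |= 53<<0 -> acc=53 shift=7
  byte[4]=0x5B cont=0 payload=0x5B=91: acc |= 91<<7 -> acc=11701 shift=14 [end]
Varint 3: bytes[3:5] = B5 5B -> value 11701 (2 byte(s))
  byte[5]=0xE3 cont=1 payload=0x63=99: acc |= 99<<0 -> acc=99 shift=7
  byte[6]=0xFE cont=1 payload=0x7E=126: acc |= 126<<7 -> acc=16227 shift=14
  byte[7]=0x38 cont=0 payload=0x38=56: acc |= 56<<14 -> acc=933731 shift=21 [end]
Varint 4: bytes[5:8] = E3 FE 38 -> value 933731 (3 byte(s))
  byte[8]=0xE7 cont=1 payload=0x67=103: acc |= 103<<0 -> acc=103 shift=7
  byte[9]=0xF3 cont=1 payload=0x73=115: acc |= 115<<7 -> acc=14823 shift=14
  byte[10]=0x20 cont=0 payload=0x20=32: acc |= 32<<14 -> acc=539111 shift=21 [end]
Varint 5: bytes[8:11] = E7 F3 20 -> value 539111 (3 byte(s))

Answer: 2 1 2 3 3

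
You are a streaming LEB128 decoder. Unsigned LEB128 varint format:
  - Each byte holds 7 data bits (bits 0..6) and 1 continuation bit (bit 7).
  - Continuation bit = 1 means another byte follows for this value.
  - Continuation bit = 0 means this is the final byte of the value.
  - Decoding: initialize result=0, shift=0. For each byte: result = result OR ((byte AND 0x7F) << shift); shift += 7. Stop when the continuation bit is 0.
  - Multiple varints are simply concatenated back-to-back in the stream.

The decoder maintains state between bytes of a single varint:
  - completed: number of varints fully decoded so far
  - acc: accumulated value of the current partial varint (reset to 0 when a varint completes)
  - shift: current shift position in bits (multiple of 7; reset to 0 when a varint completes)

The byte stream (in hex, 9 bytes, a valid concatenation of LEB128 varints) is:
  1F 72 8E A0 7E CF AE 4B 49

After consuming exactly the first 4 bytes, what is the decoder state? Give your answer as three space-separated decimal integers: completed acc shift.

byte[0]=0x1F cont=0 payload=0x1F: varint #1 complete (value=31); reset -> completed=1 acc=0 shift=0
byte[1]=0x72 cont=0 payload=0x72: varint #2 complete (value=114); reset -> completed=2 acc=0 shift=0
byte[2]=0x8E cont=1 payload=0x0E: acc |= 14<<0 -> completed=2 acc=14 shift=7
byte[3]=0xA0 cont=1 payload=0x20: acc |= 32<<7 -> completed=2 acc=4110 shift=14

Answer: 2 4110 14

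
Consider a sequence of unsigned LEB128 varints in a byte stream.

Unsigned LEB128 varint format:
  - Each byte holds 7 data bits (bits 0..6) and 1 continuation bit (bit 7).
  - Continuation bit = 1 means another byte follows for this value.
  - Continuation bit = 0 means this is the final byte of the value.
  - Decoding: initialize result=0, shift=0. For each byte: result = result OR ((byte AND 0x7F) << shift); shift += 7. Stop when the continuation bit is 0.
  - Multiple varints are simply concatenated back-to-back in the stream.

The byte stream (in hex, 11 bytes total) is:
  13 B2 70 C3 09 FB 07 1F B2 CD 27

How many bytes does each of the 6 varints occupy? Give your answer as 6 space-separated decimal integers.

  byte[0]=0x13 cont=0 payload=0x13=19: acc |= 19<<0 -> acc=19 shift=7 [end]
Varint 1: bytes[0:1] = 13 -> value 19 (1 byte(s))
  byte[1]=0xB2 cont=1 payload=0x32=50: acc |= 50<<0 -> acc=50 shift=7
  byte[2]=0x70 cont=0 payload=0x70=112: acc |= 112<<7 -> acc=14386 shift=14 [end]
Varint 2: bytes[1:3] = B2 70 -> value 14386 (2 byte(s))
  byte[3]=0xC3 cont=1 payload=0x43=67: acc |= 67<<0 -> acc=67 shift=7
  byte[4]=0x09 cont=0 payload=0x09=9: acc |= 9<<7 -> acc=1219 shift=14 [end]
Varint 3: bytes[3:5] = C3 09 -> value 1219 (2 byte(s))
  byte[5]=0xFB cont=1 payload=0x7B=123: acc |= 123<<0 -> acc=123 shift=7
  byte[6]=0x07 cont=0 payload=0x07=7: acc |= 7<<7 -> acc=1019 shift=14 [end]
Varint 4: bytes[5:7] = FB 07 -> value 1019 (2 byte(s))
  byte[7]=0x1F cont=0 payload=0x1F=31: acc |= 31<<0 -> acc=31 shift=7 [end]
Varint 5: bytes[7:8] = 1F -> value 31 (1 byte(s))
  byte[8]=0xB2 cont=1 payload=0x32=50: acc |= 50<<0 -> acc=50 shift=7
  byte[9]=0xCD cont=1 payload=0x4D=77: acc |= 77<<7 -> acc=9906 shift=14
  byte[10]=0x27 cont=0 payload=0x27=39: acc |= 39<<14 -> acc=648882 shift=21 [end]
Varint 6: bytes[8:11] = B2 CD 27 -> value 648882 (3 byte(s))

Answer: 1 2 2 2 1 3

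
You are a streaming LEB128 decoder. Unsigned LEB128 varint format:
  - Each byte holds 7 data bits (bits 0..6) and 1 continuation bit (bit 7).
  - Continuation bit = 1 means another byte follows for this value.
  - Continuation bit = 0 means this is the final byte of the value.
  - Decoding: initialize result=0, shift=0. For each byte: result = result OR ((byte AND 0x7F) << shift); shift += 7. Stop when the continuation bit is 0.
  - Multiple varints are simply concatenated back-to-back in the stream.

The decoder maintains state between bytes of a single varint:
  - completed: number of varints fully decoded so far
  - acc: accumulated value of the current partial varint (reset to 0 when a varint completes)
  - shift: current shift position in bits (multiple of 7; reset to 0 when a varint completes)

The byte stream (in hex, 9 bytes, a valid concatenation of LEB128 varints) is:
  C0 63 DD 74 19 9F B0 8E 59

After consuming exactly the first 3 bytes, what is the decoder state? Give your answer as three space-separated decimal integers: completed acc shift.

byte[0]=0xC0 cont=1 payload=0x40: acc |= 64<<0 -> completed=0 acc=64 shift=7
byte[1]=0x63 cont=0 payload=0x63: varint #1 complete (value=12736); reset -> completed=1 acc=0 shift=0
byte[2]=0xDD cont=1 payload=0x5D: acc |= 93<<0 -> completed=1 acc=93 shift=7

Answer: 1 93 7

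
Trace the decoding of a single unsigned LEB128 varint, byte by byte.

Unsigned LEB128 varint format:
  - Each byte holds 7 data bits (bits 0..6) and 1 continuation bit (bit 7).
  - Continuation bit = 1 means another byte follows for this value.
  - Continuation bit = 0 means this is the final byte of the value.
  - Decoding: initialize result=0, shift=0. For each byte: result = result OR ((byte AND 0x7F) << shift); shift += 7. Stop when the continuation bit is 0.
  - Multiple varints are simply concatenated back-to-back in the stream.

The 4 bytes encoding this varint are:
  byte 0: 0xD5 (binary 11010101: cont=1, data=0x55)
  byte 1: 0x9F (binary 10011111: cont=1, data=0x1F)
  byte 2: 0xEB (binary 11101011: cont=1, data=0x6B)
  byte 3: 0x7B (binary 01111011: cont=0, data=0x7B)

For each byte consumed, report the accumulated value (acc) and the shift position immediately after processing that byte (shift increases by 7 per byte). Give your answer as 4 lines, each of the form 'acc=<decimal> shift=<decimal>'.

byte 0=0xD5: payload=0x55=85, contrib = 85<<0 = 85; acc -> 85, shift -> 7
byte 1=0x9F: payload=0x1F=31, contrib = 31<<7 = 3968; acc -> 4053, shift -> 14
byte 2=0xEB: payload=0x6B=107, contrib = 107<<14 = 1753088; acc -> 1757141, shift -> 21
byte 3=0x7B: payload=0x7B=123, contrib = 123<<21 = 257949696; acc -> 259706837, shift -> 28

Answer: acc=85 shift=7
acc=4053 shift=14
acc=1757141 shift=21
acc=259706837 shift=28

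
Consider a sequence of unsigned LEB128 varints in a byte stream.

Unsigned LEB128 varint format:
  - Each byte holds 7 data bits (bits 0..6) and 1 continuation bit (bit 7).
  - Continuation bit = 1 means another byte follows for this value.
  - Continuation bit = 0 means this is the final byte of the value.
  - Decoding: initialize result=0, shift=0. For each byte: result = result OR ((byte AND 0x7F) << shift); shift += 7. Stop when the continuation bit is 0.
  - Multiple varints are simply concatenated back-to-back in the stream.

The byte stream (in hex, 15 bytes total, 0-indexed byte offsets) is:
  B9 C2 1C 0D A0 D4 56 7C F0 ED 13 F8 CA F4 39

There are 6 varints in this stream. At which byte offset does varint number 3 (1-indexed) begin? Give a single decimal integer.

  byte[0]=0xB9 cont=1 payload=0x39=57: acc |= 57<<0 -> acc=57 shift=7
  byte[1]=0xC2 cont=1 payload=0x42=66: acc |= 66<<7 -> acc=8505 shift=14
  byte[2]=0x1C cont=0 payload=0x1C=28: acc |= 28<<14 -> acc=467257 shift=21 [end]
Varint 1: bytes[0:3] = B9 C2 1C -> value 467257 (3 byte(s))
  byte[3]=0x0D cont=0 payload=0x0D=13: acc |= 13<<0 -> acc=13 shift=7 [end]
Varint 2: bytes[3:4] = 0D -> value 13 (1 byte(s))
  byte[4]=0xA0 cont=1 payload=0x20=32: acc |= 32<<0 -> acc=32 shift=7
  byte[5]=0xD4 cont=1 payload=0x54=84: acc |= 84<<7 -> acc=10784 shift=14
  byte[6]=0x56 cont=0 payload=0x56=86: acc |= 86<<14 -> acc=1419808 shift=21 [end]
Varint 3: bytes[4:7] = A0 D4 56 -> value 1419808 (3 byte(s))
  byte[7]=0x7C cont=0 payload=0x7C=124: acc |= 124<<0 -> acc=124 shift=7 [end]
Varint 4: bytes[7:8] = 7C -> value 124 (1 byte(s))
  byte[8]=0xF0 cont=1 payload=0x70=112: acc |= 112<<0 -> acc=112 shift=7
  byte[9]=0xED cont=1 payload=0x6D=109: acc |= 109<<7 -> acc=14064 shift=14
  byte[10]=0x13 cont=0 payload=0x13=19: acc |= 19<<14 -> acc=325360 shift=21 [end]
Varint 5: bytes[8:11] = F0 ED 13 -> value 325360 (3 byte(s))
  byte[11]=0xF8 cont=1 payload=0x78=120: acc |= 120<<0 -> acc=120 shift=7
  byte[12]=0xCA cont=1 payload=0x4A=74: acc |= 74<<7 -> acc=9592 shift=14
  byte[13]=0xF4 cont=1 payload=0x74=116: acc |= 116<<14 -> acc=1910136 shift=21
  byte[14]=0x39 cont=0 payload=0x39=57: acc |= 57<<21 -> acc=121447800 shift=28 [end]
Varint 6: bytes[11:15] = F8 CA F4 39 -> value 121447800 (4 byte(s))

Answer: 4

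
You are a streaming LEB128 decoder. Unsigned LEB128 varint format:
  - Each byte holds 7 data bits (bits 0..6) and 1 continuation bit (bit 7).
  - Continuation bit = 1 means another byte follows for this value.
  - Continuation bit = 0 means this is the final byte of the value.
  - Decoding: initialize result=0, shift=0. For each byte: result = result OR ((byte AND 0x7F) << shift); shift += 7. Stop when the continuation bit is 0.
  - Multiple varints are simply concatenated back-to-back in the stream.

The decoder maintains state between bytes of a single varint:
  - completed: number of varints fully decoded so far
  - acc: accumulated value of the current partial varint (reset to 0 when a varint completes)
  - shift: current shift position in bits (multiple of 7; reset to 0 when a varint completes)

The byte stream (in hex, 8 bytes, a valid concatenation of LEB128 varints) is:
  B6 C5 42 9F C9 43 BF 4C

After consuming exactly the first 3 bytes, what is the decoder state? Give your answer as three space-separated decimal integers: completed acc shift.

byte[0]=0xB6 cont=1 payload=0x36: acc |= 54<<0 -> completed=0 acc=54 shift=7
byte[1]=0xC5 cont=1 payload=0x45: acc |= 69<<7 -> completed=0 acc=8886 shift=14
byte[2]=0x42 cont=0 payload=0x42: varint #1 complete (value=1090230); reset -> completed=1 acc=0 shift=0

Answer: 1 0 0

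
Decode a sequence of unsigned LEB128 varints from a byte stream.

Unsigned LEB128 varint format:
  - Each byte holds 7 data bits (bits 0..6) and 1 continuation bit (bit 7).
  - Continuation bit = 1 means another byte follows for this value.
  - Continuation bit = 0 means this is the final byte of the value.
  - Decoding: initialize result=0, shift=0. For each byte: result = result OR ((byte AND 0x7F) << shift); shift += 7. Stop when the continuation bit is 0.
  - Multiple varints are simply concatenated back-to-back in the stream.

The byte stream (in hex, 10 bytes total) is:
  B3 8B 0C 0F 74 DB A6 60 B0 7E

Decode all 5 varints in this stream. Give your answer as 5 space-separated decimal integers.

  byte[0]=0xB3 cont=1 payload=0x33=51: acc |= 51<<0 -> acc=51 shift=7
  byte[1]=0x8B cont=1 payload=0x0B=11: acc |= 11<<7 -> acc=1459 shift=14
  byte[2]=0x0C cont=0 payload=0x0C=12: acc |= 12<<14 -> acc=198067 shift=21 [end]
Varint 1: bytes[0:3] = B3 8B 0C -> value 198067 (3 byte(s))
  byte[3]=0x0F cont=0 payload=0x0F=15: acc |= 15<<0 -> acc=15 shift=7 [end]
Varint 2: bytes[3:4] = 0F -> value 15 (1 byte(s))
  byte[4]=0x74 cont=0 payload=0x74=116: acc |= 116<<0 -> acc=116 shift=7 [end]
Varint 3: bytes[4:5] = 74 -> value 116 (1 byte(s))
  byte[5]=0xDB cont=1 payload=0x5B=91: acc |= 91<<0 -> acc=91 shift=7
  byte[6]=0xA6 cont=1 payload=0x26=38: acc |= 38<<7 -> acc=4955 shift=14
  byte[7]=0x60 cont=0 payload=0x60=96: acc |= 96<<14 -> acc=1577819 shift=21 [end]
Varint 4: bytes[5:8] = DB A6 60 -> value 1577819 (3 byte(s))
  byte[8]=0xB0 cont=1 payload=0x30=48: acc |= 48<<0 -> acc=48 shift=7
  byte[9]=0x7E cont=0 payload=0x7E=126: acc |= 126<<7 -> acc=16176 shift=14 [end]
Varint 5: bytes[8:10] = B0 7E -> value 16176 (2 byte(s))

Answer: 198067 15 116 1577819 16176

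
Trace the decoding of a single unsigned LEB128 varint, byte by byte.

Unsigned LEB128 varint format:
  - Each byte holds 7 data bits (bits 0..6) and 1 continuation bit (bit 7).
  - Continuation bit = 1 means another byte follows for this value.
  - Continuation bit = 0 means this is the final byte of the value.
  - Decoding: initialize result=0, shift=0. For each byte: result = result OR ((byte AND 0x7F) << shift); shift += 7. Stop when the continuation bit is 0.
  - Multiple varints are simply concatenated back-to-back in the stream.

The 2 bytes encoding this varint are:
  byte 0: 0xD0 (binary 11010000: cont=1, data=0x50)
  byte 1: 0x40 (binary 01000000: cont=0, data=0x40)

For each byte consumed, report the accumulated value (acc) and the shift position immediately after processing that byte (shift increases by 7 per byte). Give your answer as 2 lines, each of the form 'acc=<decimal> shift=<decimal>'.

byte 0=0xD0: payload=0x50=80, contrib = 80<<0 = 80; acc -> 80, shift -> 7
byte 1=0x40: payload=0x40=64, contrib = 64<<7 = 8192; acc -> 8272, shift -> 14

Answer: acc=80 shift=7
acc=8272 shift=14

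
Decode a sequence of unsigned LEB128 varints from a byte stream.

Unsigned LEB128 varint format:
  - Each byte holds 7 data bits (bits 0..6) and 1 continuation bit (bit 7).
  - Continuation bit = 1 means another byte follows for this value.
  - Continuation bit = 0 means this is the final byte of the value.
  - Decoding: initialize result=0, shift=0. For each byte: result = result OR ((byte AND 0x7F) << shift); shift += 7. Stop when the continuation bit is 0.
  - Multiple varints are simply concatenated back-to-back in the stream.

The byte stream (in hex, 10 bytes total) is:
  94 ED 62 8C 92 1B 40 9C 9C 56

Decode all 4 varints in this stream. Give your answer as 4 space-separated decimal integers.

  byte[0]=0x94 cont=1 payload=0x14=20: acc |= 20<<0 -> acc=20 shift=7
  byte[1]=0xED cont=1 payload=0x6D=109: acc |= 109<<7 -> acc=13972 shift=14
  byte[2]=0x62 cont=0 payload=0x62=98: acc |= 98<<14 -> acc=1619604 shift=21 [end]
Varint 1: bytes[0:3] = 94 ED 62 -> value 1619604 (3 byte(s))
  byte[3]=0x8C cont=1 payload=0x0C=12: acc |= 12<<0 -> acc=12 shift=7
  byte[4]=0x92 cont=1 payload=0x12=18: acc |= 18<<7 -> acc=2316 shift=14
  byte[5]=0x1B cont=0 payload=0x1B=27: acc |= 27<<14 -> acc=444684 shift=21 [end]
Varint 2: bytes[3:6] = 8C 92 1B -> value 444684 (3 byte(s))
  byte[6]=0x40 cont=0 payload=0x40=64: acc |= 64<<0 -> acc=64 shift=7 [end]
Varint 3: bytes[6:7] = 40 -> value 64 (1 byte(s))
  byte[7]=0x9C cont=1 payload=0x1C=28: acc |= 28<<0 -> acc=28 shift=7
  byte[8]=0x9C cont=1 payload=0x1C=28: acc |= 28<<7 -> acc=3612 shift=14
  byte[9]=0x56 cont=0 payload=0x56=86: acc |= 86<<14 -> acc=1412636 shift=21 [end]
Varint 4: bytes[7:10] = 9C 9C 56 -> value 1412636 (3 byte(s))

Answer: 1619604 444684 64 1412636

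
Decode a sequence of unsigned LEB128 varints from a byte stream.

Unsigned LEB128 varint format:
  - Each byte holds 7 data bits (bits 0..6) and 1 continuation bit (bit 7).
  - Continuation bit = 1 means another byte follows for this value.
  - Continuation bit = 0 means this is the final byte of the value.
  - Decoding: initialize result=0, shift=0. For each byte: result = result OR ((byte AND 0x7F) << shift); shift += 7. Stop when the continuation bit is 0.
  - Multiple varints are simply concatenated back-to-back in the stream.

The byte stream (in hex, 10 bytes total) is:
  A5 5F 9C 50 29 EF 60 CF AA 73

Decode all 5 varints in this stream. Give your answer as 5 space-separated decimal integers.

  byte[0]=0xA5 cont=1 payload=0x25=37: acc |= 37<<0 -> acc=37 shift=7
  byte[1]=0x5F cont=0 payload=0x5F=95: acc |= 95<<7 -> acc=12197 shift=14 [end]
Varint 1: bytes[0:2] = A5 5F -> value 12197 (2 byte(s))
  byte[2]=0x9C cont=1 payload=0x1C=28: acc |= 28<<0 -> acc=28 shift=7
  byte[3]=0x50 cont=0 payload=0x50=80: acc |= 80<<7 -> acc=10268 shift=14 [end]
Varint 2: bytes[2:4] = 9C 50 -> value 10268 (2 byte(s))
  byte[4]=0x29 cont=0 payload=0x29=41: acc |= 41<<0 -> acc=41 shift=7 [end]
Varint 3: bytes[4:5] = 29 -> value 41 (1 byte(s))
  byte[5]=0xEF cont=1 payload=0x6F=111: acc |= 111<<0 -> acc=111 shift=7
  byte[6]=0x60 cont=0 payload=0x60=96: acc |= 96<<7 -> acc=12399 shift=14 [end]
Varint 4: bytes[5:7] = EF 60 -> value 12399 (2 byte(s))
  byte[7]=0xCF cont=1 payload=0x4F=79: acc |= 79<<0 -> acc=79 shift=7
  byte[8]=0xAA cont=1 payload=0x2A=42: acc |= 42<<7 -> acc=5455 shift=14
  byte[9]=0x73 cont=0 payload=0x73=115: acc |= 115<<14 -> acc=1889615 shift=21 [end]
Varint 5: bytes[7:10] = CF AA 73 -> value 1889615 (3 byte(s))

Answer: 12197 10268 41 12399 1889615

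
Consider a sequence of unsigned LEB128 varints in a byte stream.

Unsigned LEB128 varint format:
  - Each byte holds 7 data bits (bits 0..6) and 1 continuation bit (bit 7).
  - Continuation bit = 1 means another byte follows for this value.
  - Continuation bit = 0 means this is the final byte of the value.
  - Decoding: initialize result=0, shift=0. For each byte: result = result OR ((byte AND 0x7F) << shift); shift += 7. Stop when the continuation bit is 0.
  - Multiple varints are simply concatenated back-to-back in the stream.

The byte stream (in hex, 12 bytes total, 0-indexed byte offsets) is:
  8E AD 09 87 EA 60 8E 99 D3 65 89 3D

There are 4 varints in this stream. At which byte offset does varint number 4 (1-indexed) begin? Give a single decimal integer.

Answer: 10

Derivation:
  byte[0]=0x8E cont=1 payload=0x0E=14: acc |= 14<<0 -> acc=14 shift=7
  byte[1]=0xAD cont=1 payload=0x2D=45: acc |= 45<<7 -> acc=5774 shift=14
  byte[2]=0x09 cont=0 payload=0x09=9: acc |= 9<<14 -> acc=153230 shift=21 [end]
Varint 1: bytes[0:3] = 8E AD 09 -> value 153230 (3 byte(s))
  byte[3]=0x87 cont=1 payload=0x07=7: acc |= 7<<0 -> acc=7 shift=7
  byte[4]=0xEA cont=1 payload=0x6A=106: acc |= 106<<7 -> acc=13575 shift=14
  byte[5]=0x60 cont=0 payload=0x60=96: acc |= 96<<14 -> acc=1586439 shift=21 [end]
Varint 2: bytes[3:6] = 87 EA 60 -> value 1586439 (3 byte(s))
  byte[6]=0x8E cont=1 payload=0x0E=14: acc |= 14<<0 -> acc=14 shift=7
  byte[7]=0x99 cont=1 payload=0x19=25: acc |= 25<<7 -> acc=3214 shift=14
  byte[8]=0xD3 cont=1 payload=0x53=83: acc |= 83<<14 -> acc=1363086 shift=21
  byte[9]=0x65 cont=0 payload=0x65=101: acc |= 101<<21 -> acc=213175438 shift=28 [end]
Varint 3: bytes[6:10] = 8E 99 D3 65 -> value 213175438 (4 byte(s))
  byte[10]=0x89 cont=1 payload=0x09=9: acc |= 9<<0 -> acc=9 shift=7
  byte[11]=0x3D cont=0 payload=0x3D=61: acc |= 61<<7 -> acc=7817 shift=14 [end]
Varint 4: bytes[10:12] = 89 3D -> value 7817 (2 byte(s))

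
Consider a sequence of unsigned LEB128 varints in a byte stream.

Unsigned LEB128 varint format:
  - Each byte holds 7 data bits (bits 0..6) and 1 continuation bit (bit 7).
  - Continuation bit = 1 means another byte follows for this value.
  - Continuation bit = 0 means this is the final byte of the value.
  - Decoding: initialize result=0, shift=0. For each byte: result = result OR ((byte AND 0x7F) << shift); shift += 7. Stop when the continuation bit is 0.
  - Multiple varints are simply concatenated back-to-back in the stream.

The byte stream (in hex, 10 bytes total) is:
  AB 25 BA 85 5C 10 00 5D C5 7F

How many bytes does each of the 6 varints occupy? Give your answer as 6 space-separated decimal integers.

Answer: 2 3 1 1 1 2

Derivation:
  byte[0]=0xAB cont=1 payload=0x2B=43: acc |= 43<<0 -> acc=43 shift=7
  byte[1]=0x25 cont=0 payload=0x25=37: acc |= 37<<7 -> acc=4779 shift=14 [end]
Varint 1: bytes[0:2] = AB 25 -> value 4779 (2 byte(s))
  byte[2]=0xBA cont=1 payload=0x3A=58: acc |= 58<<0 -> acc=58 shift=7
  byte[3]=0x85 cont=1 payload=0x05=5: acc |= 5<<7 -> acc=698 shift=14
  byte[4]=0x5C cont=0 payload=0x5C=92: acc |= 92<<14 -> acc=1508026 shift=21 [end]
Varint 2: bytes[2:5] = BA 85 5C -> value 1508026 (3 byte(s))
  byte[5]=0x10 cont=0 payload=0x10=16: acc |= 16<<0 -> acc=16 shift=7 [end]
Varint 3: bytes[5:6] = 10 -> value 16 (1 byte(s))
  byte[6]=0x00 cont=0 payload=0x00=0: acc |= 0<<0 -> acc=0 shift=7 [end]
Varint 4: bytes[6:7] = 00 -> value 0 (1 byte(s))
  byte[7]=0x5D cont=0 payload=0x5D=93: acc |= 93<<0 -> acc=93 shift=7 [end]
Varint 5: bytes[7:8] = 5D -> value 93 (1 byte(s))
  byte[8]=0xC5 cont=1 payload=0x45=69: acc |= 69<<0 -> acc=69 shift=7
  byte[9]=0x7F cont=0 payload=0x7F=127: acc |= 127<<7 -> acc=16325 shift=14 [end]
Varint 6: bytes[8:10] = C5 7F -> value 16325 (2 byte(s))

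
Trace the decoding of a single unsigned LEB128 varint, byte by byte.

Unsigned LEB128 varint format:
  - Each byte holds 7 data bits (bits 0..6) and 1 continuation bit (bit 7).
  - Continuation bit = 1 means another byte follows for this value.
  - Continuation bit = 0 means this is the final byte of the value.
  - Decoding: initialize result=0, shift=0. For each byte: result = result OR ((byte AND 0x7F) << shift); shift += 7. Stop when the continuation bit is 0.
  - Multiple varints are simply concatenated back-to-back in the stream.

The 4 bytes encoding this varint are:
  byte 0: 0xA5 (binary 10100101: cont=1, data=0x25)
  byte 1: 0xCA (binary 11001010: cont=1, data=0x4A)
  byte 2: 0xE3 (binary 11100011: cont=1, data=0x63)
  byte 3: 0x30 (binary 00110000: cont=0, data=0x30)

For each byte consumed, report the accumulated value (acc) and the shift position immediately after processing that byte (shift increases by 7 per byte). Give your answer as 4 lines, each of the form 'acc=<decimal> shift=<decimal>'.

byte 0=0xA5: payload=0x25=37, contrib = 37<<0 = 37; acc -> 37, shift -> 7
byte 1=0xCA: payload=0x4A=74, contrib = 74<<7 = 9472; acc -> 9509, shift -> 14
byte 2=0xE3: payload=0x63=99, contrib = 99<<14 = 1622016; acc -> 1631525, shift -> 21
byte 3=0x30: payload=0x30=48, contrib = 48<<21 = 100663296; acc -> 102294821, shift -> 28

Answer: acc=37 shift=7
acc=9509 shift=14
acc=1631525 shift=21
acc=102294821 shift=28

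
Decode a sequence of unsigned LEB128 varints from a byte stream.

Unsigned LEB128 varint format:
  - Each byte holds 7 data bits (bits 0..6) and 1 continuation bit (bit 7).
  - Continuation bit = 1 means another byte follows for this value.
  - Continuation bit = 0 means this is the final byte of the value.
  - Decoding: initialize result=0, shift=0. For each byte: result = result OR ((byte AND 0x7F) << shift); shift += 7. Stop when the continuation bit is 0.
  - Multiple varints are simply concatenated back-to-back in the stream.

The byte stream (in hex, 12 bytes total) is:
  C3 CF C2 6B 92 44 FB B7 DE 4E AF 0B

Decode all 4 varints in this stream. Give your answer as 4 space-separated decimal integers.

Answer: 225486787 8722 165125115 1455

Derivation:
  byte[0]=0xC3 cont=1 payload=0x43=67: acc |= 67<<0 -> acc=67 shift=7
  byte[1]=0xCF cont=1 payload=0x4F=79: acc |= 79<<7 -> acc=10179 shift=14
  byte[2]=0xC2 cont=1 payload=0x42=66: acc |= 66<<14 -> acc=1091523 shift=21
  byte[3]=0x6B cont=0 payload=0x6B=107: acc |= 107<<21 -> acc=225486787 shift=28 [end]
Varint 1: bytes[0:4] = C3 CF C2 6B -> value 225486787 (4 byte(s))
  byte[4]=0x92 cont=1 payload=0x12=18: acc |= 18<<0 -> acc=18 shift=7
  byte[5]=0x44 cont=0 payload=0x44=68: acc |= 68<<7 -> acc=8722 shift=14 [end]
Varint 2: bytes[4:6] = 92 44 -> value 8722 (2 byte(s))
  byte[6]=0xFB cont=1 payload=0x7B=123: acc |= 123<<0 -> acc=123 shift=7
  byte[7]=0xB7 cont=1 payload=0x37=55: acc |= 55<<7 -> acc=7163 shift=14
  byte[8]=0xDE cont=1 payload=0x5E=94: acc |= 94<<14 -> acc=1547259 shift=21
  byte[9]=0x4E cont=0 payload=0x4E=78: acc |= 78<<21 -> acc=165125115 shift=28 [end]
Varint 3: bytes[6:10] = FB B7 DE 4E -> value 165125115 (4 byte(s))
  byte[10]=0xAF cont=1 payload=0x2F=47: acc |= 47<<0 -> acc=47 shift=7
  byte[11]=0x0B cont=0 payload=0x0B=11: acc |= 11<<7 -> acc=1455 shift=14 [end]
Varint 4: bytes[10:12] = AF 0B -> value 1455 (2 byte(s))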